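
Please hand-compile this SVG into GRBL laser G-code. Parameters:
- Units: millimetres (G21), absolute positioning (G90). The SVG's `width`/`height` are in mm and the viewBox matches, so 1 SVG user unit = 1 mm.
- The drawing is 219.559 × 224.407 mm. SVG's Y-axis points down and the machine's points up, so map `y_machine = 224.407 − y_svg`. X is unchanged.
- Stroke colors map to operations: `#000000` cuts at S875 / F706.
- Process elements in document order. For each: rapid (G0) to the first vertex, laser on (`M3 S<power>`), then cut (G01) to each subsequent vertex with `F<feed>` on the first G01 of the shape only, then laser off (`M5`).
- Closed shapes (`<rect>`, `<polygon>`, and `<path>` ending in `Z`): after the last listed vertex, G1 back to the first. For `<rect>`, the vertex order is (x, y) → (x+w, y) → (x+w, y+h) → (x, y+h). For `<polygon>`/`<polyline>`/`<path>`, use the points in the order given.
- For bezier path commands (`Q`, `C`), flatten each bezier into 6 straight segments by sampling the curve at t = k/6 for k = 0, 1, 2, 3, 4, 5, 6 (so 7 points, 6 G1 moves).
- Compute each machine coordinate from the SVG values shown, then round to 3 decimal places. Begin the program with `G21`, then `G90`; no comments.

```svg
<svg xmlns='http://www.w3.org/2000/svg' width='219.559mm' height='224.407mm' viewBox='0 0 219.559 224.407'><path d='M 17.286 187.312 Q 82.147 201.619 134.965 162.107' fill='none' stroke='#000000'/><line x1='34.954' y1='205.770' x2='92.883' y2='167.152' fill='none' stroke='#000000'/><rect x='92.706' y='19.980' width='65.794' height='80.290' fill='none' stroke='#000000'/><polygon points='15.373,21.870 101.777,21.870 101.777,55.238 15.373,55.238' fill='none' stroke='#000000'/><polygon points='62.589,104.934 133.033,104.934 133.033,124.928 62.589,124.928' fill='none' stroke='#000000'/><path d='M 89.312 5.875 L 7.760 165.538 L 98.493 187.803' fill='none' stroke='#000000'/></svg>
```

1 u = 1 mm; y_m = 224.407 − y.

[1] `<path>` quadratic bezier, #000000→cut S875 F706: (17.286,37.095) → (38.572,33.821) → (59.189,33.537) → (79.136,36.243) → (98.415,41.939) → (117.024,50.624) → (134.965,62.300)

[2] `<line>` line segment, #000000→cut S875 F706: (34.954,18.637) → (92.883,57.255)

[3] `<rect>` rectangle, #000000→cut S875 F706: (92.706,204.427) → (158.500,204.427) → (158.500,124.137) → (92.706,124.137) → (92.706,204.427) (closed)

[4] `<polygon>` rectangle, #000000→cut S875 F706: (15.373,202.537) → (101.777,202.537) → (101.777,169.169) → (15.373,169.169) → (15.373,202.537) (closed)

[5] `<polygon>` rectangle, #000000→cut S875 F706: (62.589,119.473) → (133.033,119.473) → (133.033,99.479) → (62.589,99.479) → (62.589,119.473) (closed)

[6] `<path>` open polyline, #000000→cut S875 F706: (89.312,218.532) → (7.760,58.869) → (98.493,36.604)

G21
G90
G0 X17.286 Y37.095
M3 S875
G01 X38.572 Y33.821 F706
G01 X59.189 Y33.537
G01 X79.136 Y36.243
G01 X98.415 Y41.939
G01 X117.024 Y50.624
G01 X134.965 Y62.300
M5
G0 X34.954 Y18.637
M3 S875
G01 X92.883 Y57.255 F706
M5
G0 X92.706 Y204.427
M3 S875
G01 X158.500 Y204.427 F706
G01 X158.500 Y124.137
G01 X92.706 Y124.137
G01 X92.706 Y204.427
M5
G0 X15.373 Y202.537
M3 S875
G01 X101.777 Y202.537 F706
G01 X101.777 Y169.169
G01 X15.373 Y169.169
G01 X15.373 Y202.537
M5
G0 X62.589 Y119.473
M3 S875
G01 X133.033 Y119.473 F706
G01 X133.033 Y99.479
G01 X62.589 Y99.479
G01 X62.589 Y119.473
M5
G0 X89.312 Y218.532
M3 S875
G01 X7.760 Y58.869 F706
G01 X98.493 Y36.604
M5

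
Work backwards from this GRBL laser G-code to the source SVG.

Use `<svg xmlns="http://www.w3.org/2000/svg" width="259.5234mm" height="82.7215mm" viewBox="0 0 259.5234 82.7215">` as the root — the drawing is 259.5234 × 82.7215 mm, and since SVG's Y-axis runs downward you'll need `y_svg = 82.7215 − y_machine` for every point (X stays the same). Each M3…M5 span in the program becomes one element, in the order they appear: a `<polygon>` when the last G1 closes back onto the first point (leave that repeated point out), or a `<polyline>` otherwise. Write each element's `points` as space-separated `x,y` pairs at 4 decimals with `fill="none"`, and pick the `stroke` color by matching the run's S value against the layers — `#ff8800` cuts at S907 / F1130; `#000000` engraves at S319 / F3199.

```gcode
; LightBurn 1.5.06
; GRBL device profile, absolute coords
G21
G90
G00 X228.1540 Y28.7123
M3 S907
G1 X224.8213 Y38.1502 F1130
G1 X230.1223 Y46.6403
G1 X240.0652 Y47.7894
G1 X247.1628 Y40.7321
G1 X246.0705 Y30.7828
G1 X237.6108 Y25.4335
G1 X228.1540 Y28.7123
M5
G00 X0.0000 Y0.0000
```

<svg xmlns="http://www.w3.org/2000/svg" width="259.5234mm" height="82.7215mm" viewBox="0 0 259.5234 82.7215">
  <polygon points="228.1540,54.0092 224.8213,44.5713 230.1223,36.0812 240.0652,34.9321 247.1628,41.9894 246.0705,51.9387 237.6108,57.2880" fill="none" stroke="#ff8800"/>
</svg>

y_svg = 82.7215 − y_m. Every run uses S907, so all elements get stroke `#ff8800` (cut).

[1] closed run; points: 228.1540,54.0092 224.8213,44.5713 230.1223,36.0812 240.0652,34.9321 247.1628,41.9894 246.0705,51.9387 237.6108,57.2880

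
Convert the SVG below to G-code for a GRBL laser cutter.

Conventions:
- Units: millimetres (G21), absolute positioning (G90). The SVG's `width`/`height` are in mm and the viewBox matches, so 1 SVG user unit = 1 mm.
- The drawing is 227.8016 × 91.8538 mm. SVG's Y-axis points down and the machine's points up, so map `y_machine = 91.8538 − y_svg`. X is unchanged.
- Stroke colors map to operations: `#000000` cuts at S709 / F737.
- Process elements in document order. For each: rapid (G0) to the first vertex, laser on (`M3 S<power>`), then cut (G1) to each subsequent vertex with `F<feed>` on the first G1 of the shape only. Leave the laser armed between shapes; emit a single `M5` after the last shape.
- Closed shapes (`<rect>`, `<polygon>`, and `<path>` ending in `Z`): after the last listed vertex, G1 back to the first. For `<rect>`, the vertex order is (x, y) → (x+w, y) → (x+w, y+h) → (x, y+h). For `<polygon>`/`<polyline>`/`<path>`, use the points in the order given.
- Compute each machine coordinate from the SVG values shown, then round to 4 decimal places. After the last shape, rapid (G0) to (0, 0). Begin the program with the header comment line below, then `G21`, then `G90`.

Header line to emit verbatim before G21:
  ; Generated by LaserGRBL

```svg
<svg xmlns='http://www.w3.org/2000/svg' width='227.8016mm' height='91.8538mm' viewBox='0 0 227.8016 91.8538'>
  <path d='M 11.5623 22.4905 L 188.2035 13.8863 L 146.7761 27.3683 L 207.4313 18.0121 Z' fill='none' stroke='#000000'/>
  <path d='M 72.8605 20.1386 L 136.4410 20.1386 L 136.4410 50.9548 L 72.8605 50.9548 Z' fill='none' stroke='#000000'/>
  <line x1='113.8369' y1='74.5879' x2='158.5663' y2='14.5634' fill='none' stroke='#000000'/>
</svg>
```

; Generated by LaserGRBL
G21
G90
G0 X11.5623 Y69.3633
M3 S709
G1 X188.2035 Y77.9675 F737
G1 X146.7761 Y64.4855
G1 X207.4313 Y73.8417
G1 X11.5623 Y69.3633
G0 X72.8605 Y71.7152
M3 S709
G1 X136.4410 Y71.7152 F737
G1 X136.4410 Y40.8990
G1 X72.8605 Y40.8990
G1 X72.8605 Y71.7152
G0 X113.8369 Y17.2659
M3 S709
G1 X158.5663 Y77.2904 F737
M5
G0 X0.0000 Y0.0000

1 u = 1 mm; y_m = 91.8538 − y.

[1] `<path>` closed polygon, #000000→cut S709 F737: (11.5623,69.3633) → (188.2035,77.9675) → (146.7761,64.4855) → (207.4313,73.8417) → (11.5623,69.3633) (closed)

[2] `<path>` rectangle, #000000→cut S709 F737: (72.8605,71.7152) → (136.4410,71.7152) → (136.4410,40.8990) → (72.8605,40.8990) → (72.8605,71.7152) (closed)

[3] `<line>` line segment, #000000→cut S709 F737: (113.8369,17.2659) → (158.5663,77.2904)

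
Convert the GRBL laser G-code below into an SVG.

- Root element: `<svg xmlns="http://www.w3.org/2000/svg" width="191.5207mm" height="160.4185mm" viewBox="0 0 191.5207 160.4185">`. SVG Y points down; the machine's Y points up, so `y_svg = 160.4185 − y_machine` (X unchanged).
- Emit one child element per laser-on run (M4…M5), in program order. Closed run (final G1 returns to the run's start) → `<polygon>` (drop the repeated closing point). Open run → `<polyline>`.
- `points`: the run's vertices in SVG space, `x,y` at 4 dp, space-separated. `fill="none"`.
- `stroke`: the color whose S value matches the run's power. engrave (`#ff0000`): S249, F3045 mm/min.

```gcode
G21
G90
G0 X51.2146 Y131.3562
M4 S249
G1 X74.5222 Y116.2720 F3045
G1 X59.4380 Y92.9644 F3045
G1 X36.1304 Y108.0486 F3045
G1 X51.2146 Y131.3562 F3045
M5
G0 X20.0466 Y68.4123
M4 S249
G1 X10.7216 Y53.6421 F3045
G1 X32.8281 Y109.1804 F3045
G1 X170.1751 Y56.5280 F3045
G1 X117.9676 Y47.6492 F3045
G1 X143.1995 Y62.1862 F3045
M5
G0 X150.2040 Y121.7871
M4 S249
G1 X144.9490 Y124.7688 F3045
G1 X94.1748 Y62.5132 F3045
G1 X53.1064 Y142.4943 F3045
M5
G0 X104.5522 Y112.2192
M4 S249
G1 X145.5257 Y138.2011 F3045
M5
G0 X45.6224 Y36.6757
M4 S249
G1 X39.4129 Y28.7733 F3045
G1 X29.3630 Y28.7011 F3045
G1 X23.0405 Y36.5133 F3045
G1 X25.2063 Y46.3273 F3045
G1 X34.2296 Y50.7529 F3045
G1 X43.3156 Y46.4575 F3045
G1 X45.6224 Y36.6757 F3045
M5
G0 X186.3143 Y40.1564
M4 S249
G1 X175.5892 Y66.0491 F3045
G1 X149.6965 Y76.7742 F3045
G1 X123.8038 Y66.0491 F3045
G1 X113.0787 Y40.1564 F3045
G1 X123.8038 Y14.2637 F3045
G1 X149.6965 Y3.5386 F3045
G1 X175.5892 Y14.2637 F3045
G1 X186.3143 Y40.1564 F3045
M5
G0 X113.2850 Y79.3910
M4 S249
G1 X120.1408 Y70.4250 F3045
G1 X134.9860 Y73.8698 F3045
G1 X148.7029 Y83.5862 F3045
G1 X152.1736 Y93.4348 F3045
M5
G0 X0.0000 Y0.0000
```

Each laser-on run becomes one SVG element. Flip Y back into SVG space with y_svg = 160.4185 − y_machine. Every run uses S249, so all elements get stroke `#ff0000` (engrave).

Run 1: The run returns to its start, so emit a `<polygon>` with points (Y-flipped): 51.2146,29.0623 74.5222,44.1465 59.4380,67.4541 36.1304,52.3699.

Run 2: The run is open, so emit a `<polyline>` with points (Y-flipped): 20.0466,92.0062 10.7216,106.7764 32.8281,51.2381 170.1751,103.8905 117.9676,112.7693 143.1995,98.2323.

Run 3: The run is open, so emit a `<polyline>` with points (Y-flipped): 150.2040,38.6314 144.9490,35.6497 94.1748,97.9053 53.1064,17.9242.

Run 4: The run is open, so emit a `<polyline>` with points (Y-flipped): 104.5522,48.1993 145.5257,22.2174.

Run 5: The run returns to its start, so emit a `<polygon>` with points (Y-flipped): 45.6224,123.7428 39.4129,131.6452 29.3630,131.7174 23.0405,123.9052 25.2063,114.0912 34.2296,109.6656 43.3156,113.9610.

Run 6: The run returns to its start, so emit a `<polygon>` with points (Y-flipped): 186.3143,120.2621 175.5892,94.3694 149.6965,83.6443 123.8038,94.3694 113.0787,120.2621 123.8038,146.1548 149.6965,156.8799 175.5892,146.1548.

Run 7: The run is open, so emit a `<polyline>` with points (Y-flipped): 113.2850,81.0275 120.1408,89.9935 134.9860,86.5487 148.7029,76.8323 152.1736,66.9837.

<svg xmlns="http://www.w3.org/2000/svg" width="191.5207mm" height="160.4185mm" viewBox="0 0 191.5207 160.4185">
  <polygon points="51.2146,29.0623 74.5222,44.1465 59.4380,67.4541 36.1304,52.3699" fill="none" stroke="#ff0000"/>
  <polyline points="20.0466,92.0062 10.7216,106.7764 32.8281,51.2381 170.1751,103.8905 117.9676,112.7693 143.1995,98.2323" fill="none" stroke="#ff0000"/>
  <polyline points="150.2040,38.6314 144.9490,35.6497 94.1748,97.9053 53.1064,17.9242" fill="none" stroke="#ff0000"/>
  <polyline points="104.5522,48.1993 145.5257,22.2174" fill="none" stroke="#ff0000"/>
  <polygon points="45.6224,123.7428 39.4129,131.6452 29.3630,131.7174 23.0405,123.9052 25.2063,114.0912 34.2296,109.6656 43.3156,113.9610" fill="none" stroke="#ff0000"/>
  <polygon points="186.3143,120.2621 175.5892,94.3694 149.6965,83.6443 123.8038,94.3694 113.0787,120.2621 123.8038,146.1548 149.6965,156.8799 175.5892,146.1548" fill="none" stroke="#ff0000"/>
  <polyline points="113.2850,81.0275 120.1408,89.9935 134.9860,86.5487 148.7029,76.8323 152.1736,66.9837" fill="none" stroke="#ff0000"/>
</svg>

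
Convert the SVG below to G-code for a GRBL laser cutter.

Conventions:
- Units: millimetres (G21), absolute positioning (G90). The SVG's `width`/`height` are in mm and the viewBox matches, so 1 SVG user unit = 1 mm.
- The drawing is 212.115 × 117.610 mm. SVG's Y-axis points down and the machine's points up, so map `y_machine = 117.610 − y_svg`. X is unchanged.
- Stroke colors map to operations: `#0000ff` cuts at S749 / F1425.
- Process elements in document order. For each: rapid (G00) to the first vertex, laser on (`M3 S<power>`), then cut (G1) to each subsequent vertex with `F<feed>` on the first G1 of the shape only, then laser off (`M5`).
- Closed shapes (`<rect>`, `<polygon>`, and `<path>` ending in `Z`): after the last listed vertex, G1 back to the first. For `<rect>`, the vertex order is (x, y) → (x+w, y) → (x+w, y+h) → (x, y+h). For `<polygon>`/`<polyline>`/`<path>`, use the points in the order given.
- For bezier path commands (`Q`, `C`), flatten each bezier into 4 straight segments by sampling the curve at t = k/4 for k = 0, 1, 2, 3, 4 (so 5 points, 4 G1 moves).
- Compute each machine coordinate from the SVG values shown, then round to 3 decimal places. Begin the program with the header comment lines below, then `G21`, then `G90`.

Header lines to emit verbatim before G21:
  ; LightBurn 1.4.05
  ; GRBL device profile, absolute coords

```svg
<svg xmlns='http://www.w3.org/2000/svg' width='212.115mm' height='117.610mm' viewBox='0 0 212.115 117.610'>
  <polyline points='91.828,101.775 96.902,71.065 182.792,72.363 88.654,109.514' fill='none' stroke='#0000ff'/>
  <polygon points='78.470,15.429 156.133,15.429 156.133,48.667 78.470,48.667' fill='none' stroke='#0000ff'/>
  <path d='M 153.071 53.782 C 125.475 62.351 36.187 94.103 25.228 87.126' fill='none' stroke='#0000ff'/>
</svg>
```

Since the viewBox matches the mm dimensions, user units are millimetres directly. The only transform is the Y-flip y_m = 117.610 − y_svg.

Shape 1 is a open polyline drawn with `<polyline>`. Its stroke #0000ff means cut at S749, F1425. After flipping Y the toolpath is (91.828,15.835) → (96.902,46.545) → (182.792,45.247) → (88.654,8.096).

Shape 2 is a rectangle drawn with `<polygon>`. Its stroke #0000ff means cut at S749, F1425. After flipping Y the toolpath is (78.470,102.181) → (156.133,102.181) → (156.133,68.943) → (78.470,68.943) → (78.470,102.181), returning to the start.

Shape 3 is a cubic bezier drawn with `<path>`. Its stroke #0000ff means cut at S749, F1425. After flipping Y the toolpath is (153.071,63.828) → (122.995,54.022) → (82.911,41.326) → (45.946,31.546) → (25.228,30.484).

; LightBurn 1.4.05
; GRBL device profile, absolute coords
G21
G90
G00 X91.828 Y15.835
M3 S749
G1 X96.902 Y46.545 F1425
G1 X182.792 Y45.247
G1 X88.654 Y8.096
M5
G00 X78.470 Y102.181
M3 S749
G1 X156.133 Y102.181 F1425
G1 X156.133 Y68.943
G1 X78.470 Y68.943
G1 X78.470 Y102.181
M5
G00 X153.071 Y63.828
M3 S749
G1 X122.995 Y54.022 F1425
G1 X82.911 Y41.326
G1 X45.946 Y31.546
G1 X25.228 Y30.484
M5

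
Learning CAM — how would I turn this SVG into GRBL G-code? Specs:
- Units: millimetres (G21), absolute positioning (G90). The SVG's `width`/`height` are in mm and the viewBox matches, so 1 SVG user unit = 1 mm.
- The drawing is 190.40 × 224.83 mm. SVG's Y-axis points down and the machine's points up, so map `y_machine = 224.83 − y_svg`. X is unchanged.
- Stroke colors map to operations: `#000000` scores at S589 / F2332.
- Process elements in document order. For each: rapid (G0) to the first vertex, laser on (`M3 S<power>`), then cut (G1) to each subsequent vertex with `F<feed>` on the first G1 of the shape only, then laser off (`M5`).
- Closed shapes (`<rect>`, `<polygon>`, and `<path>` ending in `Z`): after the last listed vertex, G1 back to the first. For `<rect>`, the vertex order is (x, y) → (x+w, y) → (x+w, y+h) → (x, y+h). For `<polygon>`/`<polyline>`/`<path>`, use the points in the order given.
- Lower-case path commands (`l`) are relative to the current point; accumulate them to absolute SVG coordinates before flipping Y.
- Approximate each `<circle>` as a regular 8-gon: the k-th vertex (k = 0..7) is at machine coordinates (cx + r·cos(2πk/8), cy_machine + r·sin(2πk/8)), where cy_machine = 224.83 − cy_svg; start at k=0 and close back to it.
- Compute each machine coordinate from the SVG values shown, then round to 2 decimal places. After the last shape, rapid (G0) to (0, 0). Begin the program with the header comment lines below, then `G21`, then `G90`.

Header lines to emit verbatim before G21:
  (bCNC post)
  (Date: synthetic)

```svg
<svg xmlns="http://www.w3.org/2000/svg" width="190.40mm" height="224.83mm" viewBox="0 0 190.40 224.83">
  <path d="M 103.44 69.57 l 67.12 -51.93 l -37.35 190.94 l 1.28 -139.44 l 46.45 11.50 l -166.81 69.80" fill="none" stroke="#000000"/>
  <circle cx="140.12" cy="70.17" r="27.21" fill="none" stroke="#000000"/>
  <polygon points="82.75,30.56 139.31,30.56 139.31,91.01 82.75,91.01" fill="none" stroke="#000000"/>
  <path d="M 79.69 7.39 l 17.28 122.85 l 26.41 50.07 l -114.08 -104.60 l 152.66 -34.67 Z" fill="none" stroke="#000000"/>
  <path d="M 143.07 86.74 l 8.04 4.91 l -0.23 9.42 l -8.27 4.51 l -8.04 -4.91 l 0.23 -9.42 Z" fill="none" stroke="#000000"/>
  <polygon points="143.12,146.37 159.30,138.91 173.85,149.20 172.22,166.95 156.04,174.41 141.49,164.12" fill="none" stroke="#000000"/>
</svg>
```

Since the viewBox matches the mm dimensions, user units are millimetres directly. The only transform is the Y-flip y_m = 224.83 − y_svg.

Shape 1 is a open polyline drawn with `<path>`. Its stroke #000000 means score at S589, F2332. After flipping Y the toolpath is (103.44,155.26) → (170.56,207.19) → (133.21,16.25) → (134.49,155.69) → (180.94,144.19) → (14.13,74.39).

Shape 2 is a circle drawn with `<circle>`. Its stroke #000000 means score at S589, F2332. After flipping Y the toolpath is (167.33,154.66) → (159.36,173.90) → (140.12,181.87) → (120.88,173.90) → (112.91,154.66) → (120.88,135.42) → (140.12,127.45) → (159.36,135.42) → (167.33,154.66), returning to the start.

Shape 3 is a rectangle drawn with `<polygon>`. Its stroke #000000 means score at S589, F2332. After flipping Y the toolpath is (82.75,194.27) → (139.31,194.27) → (139.31,133.82) → (82.75,133.82) → (82.75,194.27), returning to the start.

Shape 4 is a closed polygon drawn with `<path>`. Its stroke #000000 means score at S589, F2332. After flipping Y the toolpath is (79.69,217.44) → (96.97,94.59) → (123.38,44.52) → (9.30,149.12) → (161.96,183.79) → (79.69,217.44), returning to the start.

Shape 5 is a regular polygon drawn with `<path>`. Its stroke #000000 means score at S589, F2332. After flipping Y the toolpath is (143.07,138.09) → (151.11,133.18) → (150.88,123.76) → (142.61,119.25) → (134.57,124.16) → (134.80,133.58) → (143.07,138.09), returning to the start.

Shape 6 is a regular polygon drawn with `<polygon>`. Its stroke #000000 means score at S589, F2332. After flipping Y the toolpath is (143.12,78.46) → (159.30,85.92) → (173.85,75.63) → (172.22,57.88) → (156.04,50.42) → (141.49,60.71) → (143.12,78.46), returning to the start.

(bCNC post)
(Date: synthetic)
G21
G90
G0 X103.44 Y155.26
M3 S589
G1 X170.56 Y207.19 F2332
G1 X133.21 Y16.25
G1 X134.49 Y155.69
G1 X180.94 Y144.19
G1 X14.13 Y74.39
M5
G0 X167.33 Y154.66
M3 S589
G1 X159.36 Y173.90 F2332
G1 X140.12 Y181.87
G1 X120.88 Y173.90
G1 X112.91 Y154.66
G1 X120.88 Y135.42
G1 X140.12 Y127.45
G1 X159.36 Y135.42
G1 X167.33 Y154.66
M5
G0 X82.75 Y194.27
M3 S589
G1 X139.31 Y194.27 F2332
G1 X139.31 Y133.82
G1 X82.75 Y133.82
G1 X82.75 Y194.27
M5
G0 X79.69 Y217.44
M3 S589
G1 X96.97 Y94.59 F2332
G1 X123.38 Y44.52
G1 X9.30 Y149.12
G1 X161.96 Y183.79
G1 X79.69 Y217.44
M5
G0 X143.07 Y138.09
M3 S589
G1 X151.11 Y133.18 F2332
G1 X150.88 Y123.76
G1 X142.61 Y119.25
G1 X134.57 Y124.16
G1 X134.80 Y133.58
G1 X143.07 Y138.09
M5
G0 X143.12 Y78.46
M3 S589
G1 X159.30 Y85.92 F2332
G1 X173.85 Y75.63
G1 X172.22 Y57.88
G1 X156.04 Y50.42
G1 X141.49 Y60.71
G1 X143.12 Y78.46
M5
G0 X0.00 Y0.00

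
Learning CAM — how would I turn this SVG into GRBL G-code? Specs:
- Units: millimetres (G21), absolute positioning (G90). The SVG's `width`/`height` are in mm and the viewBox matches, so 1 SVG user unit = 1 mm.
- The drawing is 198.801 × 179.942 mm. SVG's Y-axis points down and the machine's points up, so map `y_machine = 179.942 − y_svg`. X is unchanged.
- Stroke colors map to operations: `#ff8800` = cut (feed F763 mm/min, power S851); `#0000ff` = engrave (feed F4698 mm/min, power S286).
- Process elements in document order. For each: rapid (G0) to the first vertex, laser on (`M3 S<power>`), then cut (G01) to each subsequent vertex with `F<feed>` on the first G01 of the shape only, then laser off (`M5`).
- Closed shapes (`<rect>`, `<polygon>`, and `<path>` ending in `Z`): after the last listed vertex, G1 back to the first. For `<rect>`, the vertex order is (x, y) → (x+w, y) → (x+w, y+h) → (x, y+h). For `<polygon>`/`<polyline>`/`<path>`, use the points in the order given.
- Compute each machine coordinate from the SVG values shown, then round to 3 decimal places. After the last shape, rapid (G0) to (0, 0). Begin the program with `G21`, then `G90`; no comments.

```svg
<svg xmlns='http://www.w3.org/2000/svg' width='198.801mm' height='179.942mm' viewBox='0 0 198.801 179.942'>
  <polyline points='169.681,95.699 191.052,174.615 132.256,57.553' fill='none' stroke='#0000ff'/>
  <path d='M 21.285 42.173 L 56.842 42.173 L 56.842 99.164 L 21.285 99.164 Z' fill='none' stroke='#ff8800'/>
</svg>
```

G21
G90
G0 X169.681 Y84.243
M3 S286
G01 X191.052 Y5.327 F4698
G01 X132.256 Y122.389
M5
G0 X21.285 Y137.769
M3 S851
G01 X56.842 Y137.769 F763
G01 X56.842 Y80.778
G01 X21.285 Y80.778
G01 X21.285 Y137.769
M5
G0 X0.000 Y0.000

viewBox `0 0 198.801 179.942` with mm width/height → 1 unit = 1 mm. Flip: y_m = 179.942 − y_svg.

**Shape 1** — `<polyline>` open polyline, stroke `#0000ff` → engrave (S286, F4698). Machine vertices: (169.681,84.243) → (191.052,5.327) → (132.256,122.389). Open path.

**Shape 2** — `<path>` rectangle, stroke `#ff8800` → cut (S851, F763). Machine vertices: (21.285,137.769) → (56.842,137.769) → (56.842,80.778) → (21.285,80.778) → (21.285,137.769). Closed: final G1 returns to the first vertex.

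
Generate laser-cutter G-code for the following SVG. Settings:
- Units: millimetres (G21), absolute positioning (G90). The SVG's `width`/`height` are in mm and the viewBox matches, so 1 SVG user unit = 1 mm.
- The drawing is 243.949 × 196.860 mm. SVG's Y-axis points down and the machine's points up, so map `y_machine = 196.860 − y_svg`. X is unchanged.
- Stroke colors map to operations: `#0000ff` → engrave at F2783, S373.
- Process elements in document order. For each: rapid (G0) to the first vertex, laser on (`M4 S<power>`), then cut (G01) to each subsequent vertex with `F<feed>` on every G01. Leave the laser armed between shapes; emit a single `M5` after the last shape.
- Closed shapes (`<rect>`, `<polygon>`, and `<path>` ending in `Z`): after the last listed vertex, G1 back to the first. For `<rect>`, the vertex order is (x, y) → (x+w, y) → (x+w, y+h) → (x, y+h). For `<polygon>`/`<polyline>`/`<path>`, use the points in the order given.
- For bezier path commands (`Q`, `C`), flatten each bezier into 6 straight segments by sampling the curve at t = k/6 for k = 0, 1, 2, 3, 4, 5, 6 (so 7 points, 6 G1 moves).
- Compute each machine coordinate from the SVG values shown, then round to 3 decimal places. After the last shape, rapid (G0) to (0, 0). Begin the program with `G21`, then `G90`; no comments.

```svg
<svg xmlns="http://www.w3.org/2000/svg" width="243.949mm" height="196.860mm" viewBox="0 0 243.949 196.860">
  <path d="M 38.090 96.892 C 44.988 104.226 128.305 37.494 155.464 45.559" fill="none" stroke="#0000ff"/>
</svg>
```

G21
G90
G0 X38.090 Y99.968
M4 S373
G01 X47.293 Y101.784 F2783
G01 X65.551 Y111.809 F2783
G01 X89.179 Y125.909 F2783
G01 X114.496 Y139.947 F2783
G01 X137.818 Y149.790 F2783
G01 X155.464 Y151.301 F2783
M5
G0 X0.000 Y0.000

Since the viewBox matches the mm dimensions, user units are millimetres directly. The only transform is the Y-flip y_m = 196.860 − y_svg.

Shape 1 is a cubic bezier drawn with `<path>`. Its stroke #0000ff means engrave at S373, F2783. After flipping Y the toolpath is (38.090,99.968) → (47.293,101.784) → (65.551,111.809) → (89.179,125.909) → (114.496,139.947) → (137.818,149.790) → (155.464,151.301).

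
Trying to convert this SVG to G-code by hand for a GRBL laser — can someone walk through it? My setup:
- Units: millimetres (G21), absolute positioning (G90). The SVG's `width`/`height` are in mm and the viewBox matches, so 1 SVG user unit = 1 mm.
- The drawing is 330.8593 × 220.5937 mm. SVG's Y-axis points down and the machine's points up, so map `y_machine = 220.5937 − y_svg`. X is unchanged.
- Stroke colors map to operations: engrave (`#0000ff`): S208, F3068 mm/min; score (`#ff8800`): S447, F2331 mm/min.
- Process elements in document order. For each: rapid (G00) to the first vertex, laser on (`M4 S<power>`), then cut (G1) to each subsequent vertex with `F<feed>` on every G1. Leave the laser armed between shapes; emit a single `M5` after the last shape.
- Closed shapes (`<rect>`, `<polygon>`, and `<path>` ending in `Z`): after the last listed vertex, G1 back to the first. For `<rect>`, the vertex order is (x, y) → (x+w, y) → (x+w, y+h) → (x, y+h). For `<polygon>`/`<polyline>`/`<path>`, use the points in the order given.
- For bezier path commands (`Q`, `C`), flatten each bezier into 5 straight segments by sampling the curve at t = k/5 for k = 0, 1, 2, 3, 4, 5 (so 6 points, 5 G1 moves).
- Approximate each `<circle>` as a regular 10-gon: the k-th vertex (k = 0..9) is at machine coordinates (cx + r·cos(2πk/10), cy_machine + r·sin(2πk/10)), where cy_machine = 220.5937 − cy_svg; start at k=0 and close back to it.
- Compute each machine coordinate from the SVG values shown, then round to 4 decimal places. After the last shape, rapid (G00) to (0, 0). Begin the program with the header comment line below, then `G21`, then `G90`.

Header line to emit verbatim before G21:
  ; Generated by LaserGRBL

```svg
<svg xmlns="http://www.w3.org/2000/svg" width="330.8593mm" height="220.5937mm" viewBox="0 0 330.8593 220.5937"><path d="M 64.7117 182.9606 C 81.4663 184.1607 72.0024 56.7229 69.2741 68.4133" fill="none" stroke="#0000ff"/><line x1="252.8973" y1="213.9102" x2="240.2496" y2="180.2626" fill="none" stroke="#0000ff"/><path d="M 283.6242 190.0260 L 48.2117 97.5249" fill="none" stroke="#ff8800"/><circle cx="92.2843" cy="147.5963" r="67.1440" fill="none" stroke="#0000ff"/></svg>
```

; Generated by LaserGRBL
G21
G90
G00 X64.7117 Y37.6331
M4 S208
G1 X71.8819 Y50.2075 F3068
G1 X74.3414 Y80.8021 F3068
G1 X73.6721 Y116.5644 F3068
G1 X71.4557 Y144.6414 F3068
G1 X69.2741 Y152.1804 F3068
G00 X252.8973 Y6.6835
M4 S208
G1 X240.2496 Y40.3311 F3068
G00 X283.6242 Y30.5677
M4 S447
G1 X48.2117 Y123.0688 F2331
G00 X159.4283 Y72.9974
M4 S208
G1 X146.6049 Y112.4637 F3068
G1 X113.0329 Y136.8551 F3068
G1 X71.5357 Y136.8551 F3068
G1 X37.9637 Y112.4637 F3068
G1 X25.1403 Y72.9974 F3068
G1 X37.9637 Y33.5311 F3068
G1 X71.5357 Y9.1397 F3068
G1 X113.0329 Y9.1397 F3068
G1 X146.6049 Y33.5311 F3068
G1 X159.4283 Y72.9974 F3068
M5
G00 X0.0000 Y0.0000

Since the viewBox matches the mm dimensions, user units are millimetres directly. The only transform is the Y-flip y_m = 220.5937 − y_svg.

Shape 1 is a cubic bezier drawn with `<path>`. Its stroke #0000ff means engrave at S208, F3068. After flipping Y the toolpath is (64.7117,37.6331) → (71.8819,50.2075) → (74.3414,80.8021) → (73.6721,116.5644) → (71.4557,144.6414) → (69.2741,152.1804).

Shape 2 is a line segment drawn with `<line>`. Its stroke #0000ff means engrave at S208, F3068. After flipping Y the toolpath is (252.8973,6.6835) → (240.2496,40.3311).

Shape 3 is a line segment drawn with `<path>`. Its stroke #ff8800 means score at S447, F2331. After flipping Y the toolpath is (283.6242,30.5677) → (48.2117,123.0688).

Shape 4 is a circle drawn with `<circle>`. Its stroke #0000ff means engrave at S208, F3068. After flipping Y the toolpath is (159.4283,72.9974) → (146.6049,112.4637) → (113.0329,136.8551) → (71.5357,136.8551) → (37.9637,112.4637) → (25.1403,72.9974) → (37.9637,33.5311) → (71.5357,9.1397) → (113.0329,9.1397) → (146.6049,33.5311) → (159.4283,72.9974), returning to the start.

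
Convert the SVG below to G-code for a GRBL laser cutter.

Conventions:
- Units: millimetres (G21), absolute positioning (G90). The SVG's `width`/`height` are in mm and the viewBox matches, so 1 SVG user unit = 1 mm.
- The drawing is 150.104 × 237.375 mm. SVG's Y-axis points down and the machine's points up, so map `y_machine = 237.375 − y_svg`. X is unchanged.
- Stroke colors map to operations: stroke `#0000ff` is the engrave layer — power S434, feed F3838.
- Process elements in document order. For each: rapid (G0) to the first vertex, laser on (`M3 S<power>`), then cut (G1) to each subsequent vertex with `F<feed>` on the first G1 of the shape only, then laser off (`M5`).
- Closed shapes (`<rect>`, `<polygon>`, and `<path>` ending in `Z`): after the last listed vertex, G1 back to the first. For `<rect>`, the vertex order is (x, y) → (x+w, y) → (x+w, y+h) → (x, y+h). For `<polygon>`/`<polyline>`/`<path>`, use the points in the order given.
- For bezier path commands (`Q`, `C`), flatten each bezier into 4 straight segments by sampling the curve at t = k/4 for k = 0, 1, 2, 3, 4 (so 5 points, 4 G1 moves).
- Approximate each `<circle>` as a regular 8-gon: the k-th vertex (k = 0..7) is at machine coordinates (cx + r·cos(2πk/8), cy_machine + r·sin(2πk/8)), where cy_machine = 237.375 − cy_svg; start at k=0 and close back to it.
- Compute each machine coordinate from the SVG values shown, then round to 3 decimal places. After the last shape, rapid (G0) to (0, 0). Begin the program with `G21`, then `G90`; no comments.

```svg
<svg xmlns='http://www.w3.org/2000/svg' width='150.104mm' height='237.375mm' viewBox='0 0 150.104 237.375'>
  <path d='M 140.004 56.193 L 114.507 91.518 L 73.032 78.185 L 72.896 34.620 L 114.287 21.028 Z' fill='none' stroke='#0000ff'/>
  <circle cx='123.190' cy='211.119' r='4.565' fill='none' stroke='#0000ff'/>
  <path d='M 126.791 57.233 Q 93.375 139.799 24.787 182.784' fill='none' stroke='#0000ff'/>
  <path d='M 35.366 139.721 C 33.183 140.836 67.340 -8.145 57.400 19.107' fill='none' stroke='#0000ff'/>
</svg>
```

G21
G90
G0 X140.004 Y181.182
M3 S434
G1 X114.507 Y145.857 F3838
G1 X73.032 Y159.190
G1 X72.896 Y202.755
G1 X114.287 Y216.347
G1 X140.004 Y181.182
M5
G0 X127.755 Y26.256
M3 S434
G1 X126.418 Y29.484 F3838
G1 X123.190 Y30.821
G1 X119.962 Y29.484
G1 X118.625 Y26.256
G1 X119.962 Y23.028
G1 X123.190 Y21.691
G1 X126.418 Y23.028
G1 X127.755 Y26.256
M5
G0 X126.791 Y180.142
M3 S434
G1 X107.885 Y141.333 F3838
G1 X84.582 Y107.471
G1 X56.883 Y78.557
G1 X24.787 Y54.591
M5
G0 X35.366 Y97.654
M3 S434
G1 X39.286 Y119.862 F3838
G1 X49.292 Y167.762
G1 X57.844 Y210.762
G1 X57.400 Y218.268
M5
G0 X0.000 Y0.000

Since the viewBox matches the mm dimensions, user units are millimetres directly. The only transform is the Y-flip y_m = 237.375 − y_svg.

Shape 1 is a regular polygon drawn with `<path>`. Its stroke #0000ff means engrave at S434, F3838. After flipping Y the toolpath is (140.004,181.182) → (114.507,145.857) → (73.032,159.190) → (72.896,202.755) → (114.287,216.347) → (140.004,181.182), returning to the start.

Shape 2 is a circle drawn with `<circle>`. Its stroke #0000ff means engrave at S434, F3838. After flipping Y the toolpath is (127.755,26.256) → (126.418,29.484) → (123.190,30.821) → (119.962,29.484) → (118.625,26.256) → (119.962,23.028) → (123.190,21.691) → (126.418,23.028) → (127.755,26.256), returning to the start.

Shape 3 is a quadratic bezier drawn with `<path>`. Its stroke #0000ff means engrave at S434, F3838. After flipping Y the toolpath is (126.791,180.142) → (107.885,141.333) → (84.582,107.471) → (56.883,78.557) → (24.787,54.591).

Shape 4 is a cubic bezier drawn with `<path>`. Its stroke #0000ff means engrave at S434, F3838. After flipping Y the toolpath is (35.366,97.654) → (39.286,119.862) → (49.292,167.762) → (57.844,210.762) → (57.400,218.268).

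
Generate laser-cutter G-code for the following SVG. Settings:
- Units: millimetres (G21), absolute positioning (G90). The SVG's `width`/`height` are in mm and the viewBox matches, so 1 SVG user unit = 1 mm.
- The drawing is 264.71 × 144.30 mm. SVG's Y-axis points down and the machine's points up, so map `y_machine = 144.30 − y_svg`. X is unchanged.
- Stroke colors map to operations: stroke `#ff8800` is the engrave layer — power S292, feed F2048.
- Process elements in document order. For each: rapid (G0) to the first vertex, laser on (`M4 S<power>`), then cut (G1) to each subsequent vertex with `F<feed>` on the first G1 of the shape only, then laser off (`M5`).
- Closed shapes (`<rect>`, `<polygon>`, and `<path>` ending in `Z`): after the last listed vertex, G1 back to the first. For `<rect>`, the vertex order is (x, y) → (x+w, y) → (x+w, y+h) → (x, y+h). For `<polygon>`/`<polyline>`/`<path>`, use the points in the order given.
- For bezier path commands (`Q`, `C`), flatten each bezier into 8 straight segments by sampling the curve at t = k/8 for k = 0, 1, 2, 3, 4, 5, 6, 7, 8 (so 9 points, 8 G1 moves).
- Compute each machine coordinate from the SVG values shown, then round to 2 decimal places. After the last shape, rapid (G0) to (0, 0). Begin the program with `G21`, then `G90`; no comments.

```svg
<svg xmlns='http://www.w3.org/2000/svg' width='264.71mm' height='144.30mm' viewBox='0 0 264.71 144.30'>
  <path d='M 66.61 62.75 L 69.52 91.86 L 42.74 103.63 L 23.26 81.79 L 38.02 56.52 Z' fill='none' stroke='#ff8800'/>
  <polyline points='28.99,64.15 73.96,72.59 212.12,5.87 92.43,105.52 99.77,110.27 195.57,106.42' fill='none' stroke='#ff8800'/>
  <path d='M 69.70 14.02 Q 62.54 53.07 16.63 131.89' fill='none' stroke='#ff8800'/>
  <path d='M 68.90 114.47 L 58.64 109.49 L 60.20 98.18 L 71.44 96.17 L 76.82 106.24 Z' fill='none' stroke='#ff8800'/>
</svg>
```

G21
G90
G0 X66.61 Y81.55
M4 S292
G1 X69.52 Y52.44 F2048
G1 X42.74 Y40.67
G1 X23.26 Y62.51
G1 X38.02 Y87.78
G1 X66.61 Y81.55
M5
G0 X28.99 Y80.15
M4 S292
G1 X73.96 Y71.71 F2048
G1 X212.12 Y138.43
G1 X92.43 Y38.78
G1 X99.77 Y34.03
G1 X195.57 Y37.88
M5
G0 X69.70 Y130.28
M4 S292
G1 X67.30 Y119.90 F2048
G1 X63.70 Y108.27
G1 X58.88 Y95.40
G1 X52.85 Y81.29
G1 X45.61 Y65.93
G1 X37.16 Y49.33
G1 X27.50 Y31.49
G1 X16.63 Y12.41
M5
G0 X68.90 Y29.83
M4 S292
G1 X58.64 Y34.81 F2048
G1 X60.20 Y46.12
G1 X71.44 Y48.13
G1 X76.82 Y38.06
G1 X68.90 Y29.83
M5
G0 X0.00 Y0.00

viewBox `0 0 264.71 144.30` with mm width/height → 1 unit = 1 mm. Flip: y_m = 144.30 − y_svg.

**Shape 1** — `<path>` regular polygon, stroke `#ff8800` → engrave (S292, F2048). Machine vertices: (66.61,81.55) → (69.52,52.44) → (42.74,40.67) → (23.26,62.51) → (38.02,87.78) → (66.61,81.55). Closed: final G1 returns to the first vertex.

**Shape 2** — `<polyline>` open polyline, stroke `#ff8800` → engrave (S292, F2048). Machine vertices: (28.99,80.15) → (73.96,71.71) → (212.12,138.43) → (92.43,38.78) → (99.77,34.03) → (195.57,37.88). Open path.

**Shape 3** — `<path>` quadratic bezier, stroke `#ff8800` → engrave (S292, F2048). Control points (SVG): P0=(69.70,14.02), P1=(62.54,53.07), P2=(16.63,131.89); sampled at t=k/8. Machine vertices: (69.70,130.28) → (67.30,119.90) → (63.70,108.27) → (58.88,95.40) → (52.85,81.29) → (45.61,65.93) → (37.16,49.33) → (27.50,31.49) → (16.63,12.41). Open path.

**Shape 4** — `<path>` regular polygon, stroke `#ff8800` → engrave (S292, F2048). Machine vertices: (68.90,29.83) → (58.64,34.81) → (60.20,46.12) → (71.44,48.13) → (76.82,38.06) → (68.90,29.83). Closed: final G1 returns to the first vertex.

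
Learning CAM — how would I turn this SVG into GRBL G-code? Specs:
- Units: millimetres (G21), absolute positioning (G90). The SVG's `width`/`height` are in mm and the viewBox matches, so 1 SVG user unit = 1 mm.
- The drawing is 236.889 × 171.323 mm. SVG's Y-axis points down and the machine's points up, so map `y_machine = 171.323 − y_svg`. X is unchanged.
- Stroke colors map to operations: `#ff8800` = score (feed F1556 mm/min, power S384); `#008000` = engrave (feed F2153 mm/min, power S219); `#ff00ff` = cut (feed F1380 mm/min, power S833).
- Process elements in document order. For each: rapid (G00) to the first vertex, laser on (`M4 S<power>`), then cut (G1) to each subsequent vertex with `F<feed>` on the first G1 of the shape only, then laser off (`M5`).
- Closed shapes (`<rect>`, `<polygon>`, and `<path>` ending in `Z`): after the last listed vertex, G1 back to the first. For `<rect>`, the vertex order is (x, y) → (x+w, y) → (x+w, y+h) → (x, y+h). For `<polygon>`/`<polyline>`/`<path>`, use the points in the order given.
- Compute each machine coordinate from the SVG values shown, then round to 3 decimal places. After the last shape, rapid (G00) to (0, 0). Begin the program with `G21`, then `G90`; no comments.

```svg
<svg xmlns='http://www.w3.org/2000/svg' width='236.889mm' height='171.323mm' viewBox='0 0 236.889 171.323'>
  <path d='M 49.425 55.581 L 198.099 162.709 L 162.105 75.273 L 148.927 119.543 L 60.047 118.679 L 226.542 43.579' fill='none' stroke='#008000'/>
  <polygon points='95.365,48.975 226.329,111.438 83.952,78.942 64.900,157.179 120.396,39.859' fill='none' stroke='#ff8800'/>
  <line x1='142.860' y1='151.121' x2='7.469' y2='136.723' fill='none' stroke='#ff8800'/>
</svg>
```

Since the viewBox matches the mm dimensions, user units are millimetres directly. The only transform is the Y-flip y_m = 171.323 − y_svg.

Shape 1 is a open polyline drawn with `<path>`. Its stroke #008000 means engrave at S219, F2153. After flipping Y the toolpath is (49.425,115.742) → (198.099,8.614) → (162.105,96.050) → (148.927,51.780) → (60.047,52.644) → (226.542,127.744).

Shape 2 is a closed polygon drawn with `<polygon>`. Its stroke #ff8800 means score at S384, F1556. After flipping Y the toolpath is (95.365,122.348) → (226.329,59.885) → (83.952,92.381) → (64.900,14.144) → (120.396,131.464) → (95.365,122.348), returning to the start.

Shape 3 is a line segment drawn with `<line>`. Its stroke #ff8800 means score at S384, F1556. After flipping Y the toolpath is (142.860,20.202) → (7.469,34.600).

G21
G90
G00 X49.425 Y115.742
M4 S219
G1 X198.099 Y8.614 F2153
G1 X162.105 Y96.050
G1 X148.927 Y51.780
G1 X60.047 Y52.644
G1 X226.542 Y127.744
M5
G00 X95.365 Y122.348
M4 S384
G1 X226.329 Y59.885 F1556
G1 X83.952 Y92.381
G1 X64.900 Y14.144
G1 X120.396 Y131.464
G1 X95.365 Y122.348
M5
G00 X142.860 Y20.202
M4 S384
G1 X7.469 Y34.600 F1556
M5
G00 X0.000 Y0.000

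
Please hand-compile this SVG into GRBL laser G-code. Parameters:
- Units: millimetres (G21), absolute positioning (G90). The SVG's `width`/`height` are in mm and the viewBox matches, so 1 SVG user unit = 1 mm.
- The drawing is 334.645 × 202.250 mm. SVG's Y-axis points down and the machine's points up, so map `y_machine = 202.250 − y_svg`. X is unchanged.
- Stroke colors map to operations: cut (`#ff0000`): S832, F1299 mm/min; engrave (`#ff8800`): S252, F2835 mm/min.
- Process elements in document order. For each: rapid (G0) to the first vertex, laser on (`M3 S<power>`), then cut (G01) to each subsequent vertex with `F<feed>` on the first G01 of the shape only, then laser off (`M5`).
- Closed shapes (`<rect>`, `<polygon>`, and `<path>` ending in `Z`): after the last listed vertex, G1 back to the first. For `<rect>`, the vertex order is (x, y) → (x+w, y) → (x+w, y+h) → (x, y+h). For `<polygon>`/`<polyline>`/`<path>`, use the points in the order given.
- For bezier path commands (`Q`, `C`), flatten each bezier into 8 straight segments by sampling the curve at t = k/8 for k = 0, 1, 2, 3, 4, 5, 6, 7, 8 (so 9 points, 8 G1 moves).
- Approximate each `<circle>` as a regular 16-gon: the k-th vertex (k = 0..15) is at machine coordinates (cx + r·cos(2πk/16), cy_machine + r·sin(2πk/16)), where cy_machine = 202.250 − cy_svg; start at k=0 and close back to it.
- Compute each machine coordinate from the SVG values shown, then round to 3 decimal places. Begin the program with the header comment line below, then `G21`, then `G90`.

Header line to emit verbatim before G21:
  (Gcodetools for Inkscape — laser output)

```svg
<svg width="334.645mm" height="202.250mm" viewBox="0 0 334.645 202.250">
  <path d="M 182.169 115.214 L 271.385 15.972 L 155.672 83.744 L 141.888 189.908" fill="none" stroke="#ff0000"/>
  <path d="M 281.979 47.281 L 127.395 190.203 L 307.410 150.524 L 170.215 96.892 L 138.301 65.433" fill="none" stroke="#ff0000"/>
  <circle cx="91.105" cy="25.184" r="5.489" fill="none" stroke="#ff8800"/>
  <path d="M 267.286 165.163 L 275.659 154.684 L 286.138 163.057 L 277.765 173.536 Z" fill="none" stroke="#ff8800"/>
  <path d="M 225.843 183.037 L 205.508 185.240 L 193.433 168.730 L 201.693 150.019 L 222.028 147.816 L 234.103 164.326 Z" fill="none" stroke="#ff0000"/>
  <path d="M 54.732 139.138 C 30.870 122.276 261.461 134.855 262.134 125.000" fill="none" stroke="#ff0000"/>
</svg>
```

Since the viewBox matches the mm dimensions, user units are millimetres directly. The only transform is the Y-flip y_m = 202.250 − y_svg.

Shape 1 is a open polyline drawn with `<path>`. Its stroke #ff0000 means cut at S832, F1299. After flipping Y the toolpath is (182.169,87.036) → (271.385,186.278) → (155.672,118.506) → (141.888,12.342).

Shape 2 is a open polyline drawn with `<path>`. Its stroke #ff0000 means cut at S832, F1299. After flipping Y the toolpath is (281.979,154.969) → (127.395,12.047) → (307.410,51.726) → (170.215,105.358) → (138.301,136.817).

Shape 3 is a circle drawn with `<circle>`. Its stroke #ff8800 means engrave at S252, F2835. After flipping Y the toolpath is (96.594,177.066) → (96.176,179.167) → (94.986,180.947) → (93.206,182.137) → (91.105,182.555) → (89.004,182.137) → (87.224,180.947) → (86.034,179.167) → (85.616,177.066) → (86.034,174.965) → (87.224,173.185) → (89.004,171.995) → (91.105,171.577) → (93.206,171.995) → (94.986,173.185) → (96.176,174.965) → (96.594,177.066), returning to the start.

Shape 4 is a regular polygon drawn with `<path>`. Its stroke #ff8800 means engrave at S252, F2835. After flipping Y the toolpath is (267.286,37.087) → (275.659,47.566) → (286.138,39.193) → (277.765,28.714) → (267.286,37.087), returning to the start.

Shape 5 is a regular polygon drawn with `<path>`. Its stroke #ff0000 means cut at S832, F1299. After flipping Y the toolpath is (225.843,19.213) → (205.508,17.010) → (193.433,33.520) → (201.693,52.231) → (222.028,54.434) → (234.103,37.924) → (225.843,19.213), returning to the start.

Shape 6 is a cubic bezier drawn with `<path>`. Its stroke #ff0000 means cut at S832, F1299. After flipping Y the toolpath is (54.732,63.112) → (56.765,68.157) → (76.977,71.049) → (109.692,72.397) → (149.232,72.809) → (189.923,72.892) → (226.088,73.255) → (252.050,74.505) → (262.134,77.250).

(Gcodetools for Inkscape — laser output)
G21
G90
G0 X182.169 Y87.036
M3 S832
G01 X271.385 Y186.278 F1299
G01 X155.672 Y118.506
G01 X141.888 Y12.342
M5
G0 X281.979 Y154.969
M3 S832
G01 X127.395 Y12.047 F1299
G01 X307.410 Y51.726
G01 X170.215 Y105.358
G01 X138.301 Y136.817
M5
G0 X96.594 Y177.066
M3 S252
G01 X96.176 Y179.167 F2835
G01 X94.986 Y180.947
G01 X93.206 Y182.137
G01 X91.105 Y182.555
G01 X89.004 Y182.137
G01 X87.224 Y180.947
G01 X86.034 Y179.167
G01 X85.616 Y177.066
G01 X86.034 Y174.965
G01 X87.224 Y173.185
G01 X89.004 Y171.995
G01 X91.105 Y171.577
G01 X93.206 Y171.995
G01 X94.986 Y173.185
G01 X96.176 Y174.965
G01 X96.594 Y177.066
M5
G0 X267.286 Y37.087
M3 S252
G01 X275.659 Y47.566 F2835
G01 X286.138 Y39.193
G01 X277.765 Y28.714
G01 X267.286 Y37.087
M5
G0 X225.843 Y19.213
M3 S832
G01 X205.508 Y17.010 F1299
G01 X193.433 Y33.520
G01 X201.693 Y52.231
G01 X222.028 Y54.434
G01 X234.103 Y37.924
G01 X225.843 Y19.213
M5
G0 X54.732 Y63.112
M3 S832
G01 X56.765 Y68.157 F1299
G01 X76.977 Y71.049
G01 X109.692 Y72.397
G01 X149.232 Y72.809
G01 X189.923 Y72.892
G01 X226.088 Y73.255
G01 X252.050 Y74.505
G01 X262.134 Y77.250
M5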